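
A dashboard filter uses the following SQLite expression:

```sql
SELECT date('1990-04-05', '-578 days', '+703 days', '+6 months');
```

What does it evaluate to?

Applying '-578 days' to 1990-04-05: counting 578 days back gives 1988-09-04.
Applying '+703 days' to 1988-09-04: counting 703 days forward gives 1990-08-08.
Adding +6 months to 1990-08-08 gives 1991-02-08.

1991-02-08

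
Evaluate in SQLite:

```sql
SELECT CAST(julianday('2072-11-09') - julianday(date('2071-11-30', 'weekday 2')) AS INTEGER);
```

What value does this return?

`weekday 2` advances to the next Tuesday; 2071-11-30 is a Monday, so it moves forward to 2071-12-01.
30 days remain in December 2071 after the 1st (31 − 1).
Full months from January 2072 through October 2072 contribute their day counts.
Then 9 days into November 2072.
Total: 30 + 31 + 29 + 31 + 30 + 31 + 30 + 31 + 31 + 30 + 31 + 9 = 344.

344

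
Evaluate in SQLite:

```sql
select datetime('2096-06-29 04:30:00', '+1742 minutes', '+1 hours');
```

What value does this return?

1742 minutes = 29h 2m; +1742 minutes from 2096-06-29 04:30:00 is 2096-06-30 09:32:00 (crosses midnight).
+1 hours from 2096-06-30 09:32:00 is 2096-06-30 10:32:00.

2096-06-30 10:32:00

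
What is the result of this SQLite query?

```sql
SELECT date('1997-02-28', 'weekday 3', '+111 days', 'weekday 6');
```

1997-06-28

`weekday 3` advances to the next Wednesday; 1997-02-28 is a Friday, so it moves forward to 1997-03-05.
Applying '+111 days' to 1997-03-05: counting 111 days forward gives 1997-06-24.
`weekday 6` advances to the next Saturday; 1997-06-24 is a Tuesday, so it moves forward to 1997-06-28.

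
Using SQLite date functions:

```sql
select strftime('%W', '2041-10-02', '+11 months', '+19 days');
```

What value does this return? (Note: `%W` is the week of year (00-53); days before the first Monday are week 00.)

First apply '+11 months', '+19 days': 2041-10-02 → 2042-09-21.
2042-09-21 is a Sunday. SQLite's %W counts Mondays since the year started; the result is 37.

37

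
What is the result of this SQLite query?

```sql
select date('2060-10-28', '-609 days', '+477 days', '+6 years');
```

Applying '-609 days' to 2060-10-28: counting 609 days back gives 2059-02-27.
Applying '+477 days' to 2059-02-27: counting 477 days forward gives 2060-06-18.
Adding +6 years to 2060-06-18 gives 2066-06-18.

2066-06-18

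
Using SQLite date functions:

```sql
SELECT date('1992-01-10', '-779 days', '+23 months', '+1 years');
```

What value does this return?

1992-10-22

Applying '-779 days' to 1992-01-10: counting 779 days back gives 1989-11-22.
Adding +23 months to 1989-11-22 gives 1991-10-22.
Adding +1 year to 1991-10-22 gives 1992-10-22.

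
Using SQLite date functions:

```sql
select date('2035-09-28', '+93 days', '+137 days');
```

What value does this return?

2036-05-15

Applying '+93 days' to 2035-09-28: counting 93 days forward gives 2035-12-30.
Applying '+137 days' to 2035-12-30: counting 137 days forward gives 2036-05-15.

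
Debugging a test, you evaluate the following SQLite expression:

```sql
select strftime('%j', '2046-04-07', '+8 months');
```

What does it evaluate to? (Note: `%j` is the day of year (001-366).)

341

First apply '+8 months': 2046-04-07 → 2046-12-07.
Day-of-year for 2046-12-07: days since 2046-01-01 inclusive = 341, zero-padded to 341.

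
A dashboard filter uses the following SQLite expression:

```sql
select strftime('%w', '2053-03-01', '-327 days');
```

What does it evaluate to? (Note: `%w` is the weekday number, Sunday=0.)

1

First apply '-327 days': 2053-03-01 → 2052-04-08.
2052-04-08 is a Monday; with Sunday=0 that is 1.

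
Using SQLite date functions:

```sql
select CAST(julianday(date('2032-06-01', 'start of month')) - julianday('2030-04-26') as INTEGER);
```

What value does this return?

767

`start of month` rewinds 2032-06-01 to 2032-06-01.
4 days remain in April 2030 after the 26th (30 − 26).
Full months from May 2030 through May 2032 contribute their day counts.
Then 1 day into June 2032.
Total: 4 + 31 + 30 + 31 + 31 + 30 + 31 + 30 + 31 + 31 + 28 + 31 + 30 + 31 + 30 + 31 + 31 + 30 + 31 + 30 + 31 + 31 + 29 + 31 + 30 + 31 + 1 = 767.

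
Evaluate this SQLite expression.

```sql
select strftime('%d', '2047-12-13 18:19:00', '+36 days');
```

18

First apply '+36 days': 2047-12-13 18:19:00 → 2048-01-18 18:19:00.
`%d` extracts the 2-digit day of month: 18.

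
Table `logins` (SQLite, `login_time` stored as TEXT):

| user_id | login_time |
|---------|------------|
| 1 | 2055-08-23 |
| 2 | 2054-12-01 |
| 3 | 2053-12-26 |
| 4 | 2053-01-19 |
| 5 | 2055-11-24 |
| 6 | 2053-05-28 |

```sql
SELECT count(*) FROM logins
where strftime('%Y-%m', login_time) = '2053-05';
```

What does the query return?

1

Rows with year-month 2053-05: 2053-05-28 → 1.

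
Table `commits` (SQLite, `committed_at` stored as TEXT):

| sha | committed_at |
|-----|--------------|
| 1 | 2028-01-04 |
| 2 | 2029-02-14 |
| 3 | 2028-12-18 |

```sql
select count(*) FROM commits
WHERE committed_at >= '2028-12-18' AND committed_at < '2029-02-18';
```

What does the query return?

Rows in [2028-12-18, 2029-02-18): 2029-02-14, 2028-12-18 → 2 rows.

2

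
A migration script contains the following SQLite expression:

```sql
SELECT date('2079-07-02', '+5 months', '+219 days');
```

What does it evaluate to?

2080-07-08

Adding +5 months to 2079-07-02 gives 2079-12-02.
Applying '+219 days' to 2079-12-02: counting 219 days forward gives 2080-07-08.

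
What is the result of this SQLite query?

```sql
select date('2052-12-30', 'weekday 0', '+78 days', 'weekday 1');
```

`weekday 0` advances to the next Sunday; 2052-12-30 is a Monday, so it moves forward to 2053-01-05.
Applying '+78 days' to 2053-01-05: counting 78 days forward gives 2053-03-24.
`weekday 1` advances to the next Monday; 2053-03-24 is already a Monday, so it stays at 2053-03-24.

2053-03-24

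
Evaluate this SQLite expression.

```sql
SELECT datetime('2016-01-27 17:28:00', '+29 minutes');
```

2016-01-27 17:57:00

+29 minutes from 2016-01-27 17:28:00 is 2016-01-27 17:57:00.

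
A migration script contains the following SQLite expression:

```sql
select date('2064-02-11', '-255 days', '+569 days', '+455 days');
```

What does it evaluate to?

Applying '-255 days' to 2064-02-11: counting 255 days back gives 2063-06-01.
Applying '+569 days' to 2063-06-01: counting 569 days forward gives 2064-12-21.
Applying '+455 days' to 2064-12-21: counting 455 days forward gives 2066-03-21.

2066-03-21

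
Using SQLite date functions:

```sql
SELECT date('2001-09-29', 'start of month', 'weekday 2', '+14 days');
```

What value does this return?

2001-09-18

`start of month` rewinds 2001-09-29 to 2001-09-01.
`weekday 2` advances to the next Tuesday; 2001-09-01 is a Saturday, so it moves forward to 2001-09-04.
Advancing 14 more days within September lands on 2001-09-18.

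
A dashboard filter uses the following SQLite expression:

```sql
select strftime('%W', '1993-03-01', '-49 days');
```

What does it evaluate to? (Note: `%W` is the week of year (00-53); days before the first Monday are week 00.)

First apply '-49 days': 1993-03-01 → 1993-01-11.
1993-01-11 is a Monday. SQLite's %W counts Mondays since the year started; the result is 02.

02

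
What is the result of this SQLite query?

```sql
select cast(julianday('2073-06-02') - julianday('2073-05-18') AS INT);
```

15

13 days remain in May 2073 after the 18th (31 − 18).
Then 2 days into June 2073.
Total: 13 + 2 = 15.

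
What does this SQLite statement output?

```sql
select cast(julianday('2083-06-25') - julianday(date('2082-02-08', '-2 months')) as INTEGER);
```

564

Adding -2 months to 2082-02-08 gives 2081-12-08.
23 days remain in December 2081 after the 8th (31 − 8).
Full months from January 2082 through May 2083 contribute their day counts.
Then 25 days into June 2083.
Total: 23 + 31 + 28 + 31 + 30 + 31 + 30 + 31 + 31 + 30 + 31 + 30 + 31 + 31 + 28 + 31 + 30 + 31 + 25 = 564.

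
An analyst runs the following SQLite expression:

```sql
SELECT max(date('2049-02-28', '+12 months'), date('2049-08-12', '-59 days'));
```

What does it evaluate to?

date('2049-02-28', '+12 months') → 2050-02-28.
date('2049-08-12', '-59 days') → 2049-06-14.
Later of the two is 2050-02-28.

2050-02-28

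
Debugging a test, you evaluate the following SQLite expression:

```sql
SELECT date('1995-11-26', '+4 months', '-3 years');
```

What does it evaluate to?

1993-03-26

Adding +4 months to 1995-11-26 gives 1996-03-26.
Adding -3 years to 1996-03-26 gives 1993-03-26.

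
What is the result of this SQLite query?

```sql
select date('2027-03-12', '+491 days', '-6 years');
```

2022-07-15

Applying '+491 days' to 2027-03-12: counting 491 days forward gives 2028-07-15.
Adding -6 years to 2028-07-15 gives 2022-07-15.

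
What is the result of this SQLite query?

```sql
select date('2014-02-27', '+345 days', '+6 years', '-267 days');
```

Applying '+345 days' to 2014-02-27: counting 345 days forward gives 2015-02-07.
Adding +6 years to 2015-02-07 gives 2021-02-07.
Applying '-267 days' to 2021-02-07: counting 267 days back gives 2020-05-16.

2020-05-16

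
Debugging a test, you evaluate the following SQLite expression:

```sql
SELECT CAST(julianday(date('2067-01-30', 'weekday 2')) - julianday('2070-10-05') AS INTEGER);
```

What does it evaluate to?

`weekday 2` advances to the next Tuesday; 2067-01-30 is a Sunday, so it moves forward to 2067-02-01.
27 days remain in February 2067 after the 1st (28 − 1).
Full months from March 2067 through September 2070 contribute their day counts.
Then 5 days into October 2070.
Total: 27 + 31 + 30 + 31 + 30 + 31 + 31 + 30 + 31 + 30 + 31 + 31 + 29 + 31 + 30 + 31 + 30 + 31 + 31 + 30 + 31 + 30 + 31 + 31 + 28 + 31 + 30 + 31 + 30 + 31 + 31 + 30 + 31 + 30 + 31 + 31 + 28 + 31 + 30 + 31 + 30 + 31 + 31 + 30 + 5 = 1342.
The subtraction is earlier − later, so the result is −1342 → -1342.

-1342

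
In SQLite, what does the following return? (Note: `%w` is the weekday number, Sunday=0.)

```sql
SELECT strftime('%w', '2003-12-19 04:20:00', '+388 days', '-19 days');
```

First apply '+388 days', '-19 days': 2003-12-19 04:20:00 → 2004-12-22 04:20:00.
2004-12-22 is a Wednesday; with Sunday=0 that is 3.

3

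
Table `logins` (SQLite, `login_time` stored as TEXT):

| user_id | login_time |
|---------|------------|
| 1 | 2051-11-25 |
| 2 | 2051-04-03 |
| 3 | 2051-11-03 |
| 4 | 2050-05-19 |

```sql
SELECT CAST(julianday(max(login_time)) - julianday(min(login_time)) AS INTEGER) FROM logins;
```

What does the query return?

555

MIN = 2050-05-19, MAX = 2051-11-25.
12 days remain in May 2050 after the 19th (31 − 19).
Full months from June 2050 through October 2051 contribute their day counts.
Then 25 days into November 2051.
Total: 12 + 30 + 31 + 31 + 30 + 31 + 30 + 31 + 31 + 28 + 31 + 30 + 31 + 30 + 31 + 31 + 30 + 31 + 25 = 555.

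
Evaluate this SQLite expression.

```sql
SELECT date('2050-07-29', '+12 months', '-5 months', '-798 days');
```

Adding +12 months to 2050-07-29 gives 2051-07-29.
Adding -5 months to 2051-07-29 targets 2051-02-29. February 2051 has only 28 days, so SQLite normalizes the 1-day overflow forward to 2051-03-01.
Applying '-798 days' to 2051-03-01: counting 798 days back gives 2048-12-23.

2048-12-23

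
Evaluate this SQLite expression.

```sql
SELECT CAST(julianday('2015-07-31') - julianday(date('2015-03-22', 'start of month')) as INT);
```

152

`start of month` rewinds 2015-03-22 to 2015-03-01.
30 days remain in March 2015 after the 1st (31 − 1).
April 2015: 30 days.
May 2015: 31 days.
June 2015: 30 days.
Then 31 days into July 2015.
Total: 30 + 30 + 31 + 30 + 31 = 152.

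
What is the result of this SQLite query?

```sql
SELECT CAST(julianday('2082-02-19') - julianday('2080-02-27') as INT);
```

2 days remain in February 2080 after the 27th (29 − 27).
Full months from March 2080 through January 2082 contribute their day counts.
Then 19 days into February 2082.
Total: 2 + 31 + 30 + 31 + 30 + 31 + 31 + 30 + 31 + 30 + 31 + 31 + 28 + 31 + 30 + 31 + 30 + 31 + 31 + 30 + 31 + 30 + 31 + 31 + 19 = 723.

723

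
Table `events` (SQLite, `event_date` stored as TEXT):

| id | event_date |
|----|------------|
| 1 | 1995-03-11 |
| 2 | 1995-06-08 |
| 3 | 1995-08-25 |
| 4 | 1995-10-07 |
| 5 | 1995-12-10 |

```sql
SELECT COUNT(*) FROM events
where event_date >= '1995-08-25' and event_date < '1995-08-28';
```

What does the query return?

1

Rows in [1995-08-25, 1995-08-28): 1995-08-25 → 1 row.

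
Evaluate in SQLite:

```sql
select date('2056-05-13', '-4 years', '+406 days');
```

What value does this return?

Adding -4 years to 2056-05-13 gives 2052-05-13.
Applying '+406 days' to 2052-05-13: counting 406 days forward gives 2053-06-23.

2053-06-23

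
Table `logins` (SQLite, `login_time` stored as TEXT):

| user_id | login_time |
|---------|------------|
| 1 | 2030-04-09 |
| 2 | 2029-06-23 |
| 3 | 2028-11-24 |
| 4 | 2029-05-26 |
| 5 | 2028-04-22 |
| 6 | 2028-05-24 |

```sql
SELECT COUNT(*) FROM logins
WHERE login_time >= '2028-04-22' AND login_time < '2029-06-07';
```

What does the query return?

Rows in [2028-04-22, 2029-06-07): 2028-11-24, 2029-05-26, 2028-04-22, 2028-05-24 → 4 rows.

4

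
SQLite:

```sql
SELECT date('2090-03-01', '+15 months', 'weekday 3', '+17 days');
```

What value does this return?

Adding +15 months to 2090-03-01 gives 2091-06-01.
`weekday 3` advances to the next Wednesday; 2091-06-01 is a Friday, so it moves forward to 2091-06-06.
Advancing 17 more days within June lands on 2091-06-23.

2091-06-23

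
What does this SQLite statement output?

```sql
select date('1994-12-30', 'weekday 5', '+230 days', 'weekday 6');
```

`weekday 5` advances to the next Friday; 1994-12-30 is already a Friday, so it stays at 1994-12-30.
Applying '+230 days' to 1994-12-30: counting 230 days forward gives 1995-08-17.
`weekday 6` advances to the next Saturday; 1995-08-17 is a Thursday, so it moves forward to 1995-08-19.

1995-08-19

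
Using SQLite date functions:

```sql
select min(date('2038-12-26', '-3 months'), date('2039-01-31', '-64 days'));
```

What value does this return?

2038-09-26

date('2038-12-26', '-3 months') → 2038-09-26.
date('2039-01-31', '-64 days') → 2038-11-28.
Earlier of the two is 2038-09-26.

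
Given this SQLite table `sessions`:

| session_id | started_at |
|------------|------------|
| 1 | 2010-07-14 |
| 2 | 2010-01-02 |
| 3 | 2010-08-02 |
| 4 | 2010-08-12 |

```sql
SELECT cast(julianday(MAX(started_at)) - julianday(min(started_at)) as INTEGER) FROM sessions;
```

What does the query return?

MIN = 2010-01-02, MAX = 2010-08-12.
29 days remain in January 2010 after the 2nd (31 − 2).
Full months from February 2010 through July 2010 contribute their day counts.
Then 12 days into August 2010.
Total: 29 + 28 + 31 + 30 + 31 + 30 + 31 + 12 = 222.

222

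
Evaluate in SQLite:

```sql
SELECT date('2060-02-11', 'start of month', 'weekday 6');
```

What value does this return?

`start of month` rewinds 2060-02-11 to 2060-02-01.
`weekday 6` advances to the next Saturday; 2060-02-01 is a Sunday, so it moves forward to 2060-02-07.

2060-02-07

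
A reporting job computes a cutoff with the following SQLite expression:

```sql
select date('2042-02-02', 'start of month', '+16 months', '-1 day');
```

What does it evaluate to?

`start of month` rewinds 2042-02-02 to 2042-02-01.
Adding +16 months to 2042-02-01 gives 2043-06-01.
Going back 1 day from 2043-06-01 reaches 2043-05-31 (last day of May, 31 days).

2043-05-31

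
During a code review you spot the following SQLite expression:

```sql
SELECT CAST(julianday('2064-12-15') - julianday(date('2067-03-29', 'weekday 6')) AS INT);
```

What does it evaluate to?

`weekday 6` advances to the next Saturday; 2067-03-29 is a Tuesday, so it moves forward to 2067-04-02.
16 days remain in December 2064 after the 15th (31 − 15).
Full months from January 2065 through March 2067 contribute their day counts.
Then 2 days into April 2067.
Total: 16 + 31 + 28 + 31 + 30 + 31 + 30 + 31 + 31 + 30 + 31 + 30 + 31 + 31 + 28 + 31 + 30 + 31 + 30 + 31 + 31 + 30 + 31 + 30 + 31 + 31 + 28 + 31 + 2 = 838.
The subtraction is earlier − later, so the result is −838 → -838.

-838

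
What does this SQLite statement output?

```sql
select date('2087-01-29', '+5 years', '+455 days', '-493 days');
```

2091-12-22

Adding +5 years to 2087-01-29 gives 2092-01-29.
Applying '+455 days' to 2092-01-29: counting 455 days forward gives 2093-04-28.
Applying '-493 days' to 2093-04-28: counting 493 days back gives 2091-12-22.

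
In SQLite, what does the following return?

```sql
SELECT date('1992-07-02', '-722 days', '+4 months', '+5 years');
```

1995-11-11

Applying '-722 days' to 1992-07-02: counting 722 days back gives 1990-07-11.
Adding +4 months to 1990-07-11 gives 1990-11-11.
Adding +5 years to 1990-11-11 gives 1995-11-11.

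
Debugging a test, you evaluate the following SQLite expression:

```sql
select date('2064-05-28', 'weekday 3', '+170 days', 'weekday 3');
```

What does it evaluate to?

2064-11-19

`weekday 3` advances to the next Wednesday; 2064-05-28 is already a Wednesday, so it stays at 2064-05-28.
Applying '+170 days' to 2064-05-28: counting 170 days forward gives 2064-11-14.
`weekday 3` advances to the next Wednesday; 2064-11-14 is a Friday, so it moves forward to 2064-11-19.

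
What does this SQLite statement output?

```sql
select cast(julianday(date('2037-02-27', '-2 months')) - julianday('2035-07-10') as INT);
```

Adding -2 months to 2037-02-27 gives 2036-12-27.
21 days remain in July 2035 after the 10th (31 − 10).
Full months from August 2035 through November 2036 contribute their day counts.
Then 27 days into December 2036.
Total: 21 + 31 + 30 + 31 + 30 + 31 + 31 + 29 + 31 + 30 + 31 + 30 + 31 + 31 + 30 + 31 + 30 + 27 = 536.

536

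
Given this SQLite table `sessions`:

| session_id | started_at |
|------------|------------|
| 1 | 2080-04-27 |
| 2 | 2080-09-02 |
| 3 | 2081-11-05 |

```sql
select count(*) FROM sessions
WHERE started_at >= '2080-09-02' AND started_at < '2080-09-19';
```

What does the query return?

1

Rows in [2080-09-02, 2080-09-19): 2080-09-02 → 1 row.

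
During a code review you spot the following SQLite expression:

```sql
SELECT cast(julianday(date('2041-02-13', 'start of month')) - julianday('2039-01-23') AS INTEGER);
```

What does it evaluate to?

`start of month` rewinds 2041-02-13 to 2041-02-01.
8 days remain in January 2039 after the 23rd (31 − 23).
Full months from February 2039 through January 2041 contribute their day counts.
Then 1 day into February 2041.
Total: 8 + 28 + 31 + 30 + 31 + 30 + 31 + 31 + 30 + 31 + 30 + 31 + 31 + 29 + 31 + 30 + 31 + 30 + 31 + 31 + 30 + 31 + 30 + 31 + 31 + 1 = 740.

740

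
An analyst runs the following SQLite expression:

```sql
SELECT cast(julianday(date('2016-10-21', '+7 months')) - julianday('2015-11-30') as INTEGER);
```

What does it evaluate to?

Adding +7 months to 2016-10-21 gives 2017-05-21.
0 days remain in November 2015 after the 30th (30 − 30).
Full months from December 2015 through April 2017 contribute their day counts.
Then 21 days into May 2017.
Total: 0 + 31 + 31 + 29 + 31 + 30 + 31 + 30 + 31 + 31 + 30 + 31 + 30 + 31 + 31 + 28 + 31 + 30 + 21 = 538.

538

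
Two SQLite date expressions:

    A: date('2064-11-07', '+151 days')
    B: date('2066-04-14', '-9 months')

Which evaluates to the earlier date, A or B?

A

A = 2065-04-07.
B = 2065-07-14.
A is earlier.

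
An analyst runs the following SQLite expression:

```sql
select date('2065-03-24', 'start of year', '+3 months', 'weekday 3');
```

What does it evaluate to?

2065-04-01

`start of year` rewinds 2065-03-24 to 2065-01-01.
Adding +3 months to 2065-01-01 gives 2065-04-01.
`weekday 3` advances to the next Wednesday; 2065-04-01 is already a Wednesday, so it stays at 2065-04-01.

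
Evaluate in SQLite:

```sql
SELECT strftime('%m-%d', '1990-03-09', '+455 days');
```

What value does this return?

06-07

First apply '+455 days': 1990-03-09 → 1991-06-07.
`%m-%d` extracts the month-day: 06-07.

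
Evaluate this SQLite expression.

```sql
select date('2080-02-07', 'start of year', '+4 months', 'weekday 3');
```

`start of year` rewinds 2080-02-07 to 2080-01-01.
Adding +4 months to 2080-01-01 gives 2080-05-01.
`weekday 3` advances to the next Wednesday; 2080-05-01 is already a Wednesday, so it stays at 2080-05-01.

2080-05-01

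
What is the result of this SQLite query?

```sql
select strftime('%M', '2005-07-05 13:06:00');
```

`%M` extracts the 2-digit minute: 06.

06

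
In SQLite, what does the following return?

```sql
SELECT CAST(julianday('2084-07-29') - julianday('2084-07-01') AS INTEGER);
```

Both dates are in July 2084: 29 − 1 = 28.

28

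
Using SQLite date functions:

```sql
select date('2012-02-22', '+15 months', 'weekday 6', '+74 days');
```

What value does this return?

Adding +15 months to 2012-02-22 gives 2013-05-22.
`weekday 6` advances to the next Saturday; 2013-05-22 is a Wednesday, so it moves forward to 2013-05-25.
Applying '+74 days' to 2013-05-25: counting 74 days forward gives 2013-08-07.

2013-08-07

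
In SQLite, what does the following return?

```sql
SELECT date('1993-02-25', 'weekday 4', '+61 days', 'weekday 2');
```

1993-04-27

`weekday 4` advances to the next Thursday; 1993-02-25 is already a Thursday, so it stays at 1993-02-25.
Applying '+61 days' to 1993-02-25: counting 61 days forward gives 1993-04-27.
`weekday 2` advances to the next Tuesday; 1993-04-27 is already a Tuesday, so it stays at 1993-04-27.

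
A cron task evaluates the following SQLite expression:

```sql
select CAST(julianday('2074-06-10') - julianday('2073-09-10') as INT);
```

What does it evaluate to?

20 days remain in September 2073 after the 10th (30 − 10).
Full months from October 2073 through May 2074 contribute their day counts.
Then 10 days into June 2074.
Total: 20 + 31 + 30 + 31 + 31 + 28 + 31 + 30 + 31 + 10 = 273.

273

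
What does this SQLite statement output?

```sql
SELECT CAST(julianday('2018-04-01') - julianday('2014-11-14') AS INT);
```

1234

16 days remain in November 2014 after the 14th (30 − 14).
Full months from December 2014 through March 2018 contribute their day counts.
Then 1 day into April 2018.
Total: 16 + 31 + 31 + 28 + 31 + 30 + 31 + 30 + 31 + 31 + 30 + 31 + 30 + 31 + 31 + 29 + 31 + 30 + 31 + 30 + 31 + 31 + 30 + 31 + 30 + 31 + 31 + 28 + 31 + 30 + 31 + 30 + 31 + 31 + 30 + 31 + 30 + 31 + 31 + 28 + 31 + 1 = 1234.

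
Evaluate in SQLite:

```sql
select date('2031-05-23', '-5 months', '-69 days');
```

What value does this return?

Adding -5 months to 2031-05-23 gives 2030-12-23.
Applying '-69 days' to 2030-12-23: counting 69 days back gives 2030-10-15.

2030-10-15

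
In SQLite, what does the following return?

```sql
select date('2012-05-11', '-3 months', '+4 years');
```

2016-02-11

Adding -3 months to 2012-05-11 gives 2012-02-11.
Adding +4 years to 2012-02-11 gives 2016-02-11.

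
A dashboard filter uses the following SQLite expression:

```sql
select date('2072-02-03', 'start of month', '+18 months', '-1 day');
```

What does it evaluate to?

2073-07-31

`start of month` rewinds 2072-02-03 to 2072-02-01.
Adding +18 months to 2072-02-01 gives 2073-08-01.
Going back 1 day from 2073-08-01 reaches 2073-07-31 (last day of July, 31 days).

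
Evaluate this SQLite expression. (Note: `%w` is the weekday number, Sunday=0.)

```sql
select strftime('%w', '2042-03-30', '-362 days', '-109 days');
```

5

First apply '-362 days', '-109 days': 2042-03-30 → 2040-12-14.
2040-12-14 is a Friday; with Sunday=0 that is 5.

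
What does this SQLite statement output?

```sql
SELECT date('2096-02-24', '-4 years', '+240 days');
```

2092-10-21

Adding -4 years to 2096-02-24 gives 2092-02-24.
Applying '+240 days' to 2092-02-24: counting 240 days forward gives 2092-10-21.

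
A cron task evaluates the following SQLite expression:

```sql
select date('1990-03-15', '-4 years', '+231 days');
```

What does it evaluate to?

Adding -4 years to 1990-03-15 gives 1986-03-15.
Applying '+231 days' to 1986-03-15: counting 231 days forward gives 1986-11-01.

1986-11-01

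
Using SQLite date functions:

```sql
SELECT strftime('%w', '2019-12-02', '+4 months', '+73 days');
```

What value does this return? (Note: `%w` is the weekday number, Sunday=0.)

First apply '+4 months', '+73 days': 2019-12-02 → 2020-06-14.
2020-06-14 is a Sunday; with Sunday=0 that is 0.

0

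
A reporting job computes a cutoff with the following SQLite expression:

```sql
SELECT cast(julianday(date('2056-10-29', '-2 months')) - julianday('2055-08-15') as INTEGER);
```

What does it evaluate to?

Adding -2 months to 2056-10-29 gives 2056-08-29.
16 days remain in August 2055 after the 15th (31 − 15).
Full months from September 2055 through July 2056 contribute their day counts.
Then 29 days into August 2056.
Total: 16 + 30 + 31 + 30 + 31 + 31 + 29 + 31 + 30 + 31 + 30 + 31 + 29 = 380.

380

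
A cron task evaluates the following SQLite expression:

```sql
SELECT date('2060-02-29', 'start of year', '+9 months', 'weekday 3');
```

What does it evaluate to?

2060-10-06

`start of year` rewinds 2060-02-29 to 2060-01-01.
Adding +9 months to 2060-01-01 gives 2060-10-01.
`weekday 3` advances to the next Wednesday; 2060-10-01 is a Friday, so it moves forward to 2060-10-06.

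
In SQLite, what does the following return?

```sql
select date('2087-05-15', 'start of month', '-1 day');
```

`start of month` rewinds 2087-05-15 to 2087-05-01.
Going back 1 day from 2087-05-01 reaches 2087-04-30 (last day of April, 30 days).

2087-04-30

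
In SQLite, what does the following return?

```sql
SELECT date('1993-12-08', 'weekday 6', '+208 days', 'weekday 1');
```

`weekday 6` advances to the next Saturday; 1993-12-08 is a Wednesday, so it moves forward to 1993-12-11.
Applying '+208 days' to 1993-12-11: counting 208 days forward gives 1994-07-07.
`weekday 1` advances to the next Monday; 1994-07-07 is a Thursday, so it moves forward to 1994-07-11.

1994-07-11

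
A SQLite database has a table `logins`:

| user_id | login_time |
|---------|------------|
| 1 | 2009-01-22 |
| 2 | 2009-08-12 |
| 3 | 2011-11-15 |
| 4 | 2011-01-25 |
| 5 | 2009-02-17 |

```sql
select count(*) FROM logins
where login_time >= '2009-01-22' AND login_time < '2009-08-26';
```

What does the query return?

3

Rows in [2009-01-22, 2009-08-26): 2009-01-22, 2009-08-12, 2009-02-17 → 3 rows.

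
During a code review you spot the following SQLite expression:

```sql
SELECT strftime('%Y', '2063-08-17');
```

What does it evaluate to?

`%Y` extracts the 4-digit year: 2063.

2063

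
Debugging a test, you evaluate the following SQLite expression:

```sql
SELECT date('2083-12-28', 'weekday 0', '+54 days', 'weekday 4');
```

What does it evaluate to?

2084-03-02

`weekday 0` advances to the next Sunday; 2083-12-28 is a Tuesday, so it moves forward to 2084-01-02.
Applying '+54 days' to 2084-01-02: counting 54 days forward gives 2084-02-25.
`weekday 4` advances to the next Thursday; 2084-02-25 is a Friday, so it moves forward to 2084-03-02.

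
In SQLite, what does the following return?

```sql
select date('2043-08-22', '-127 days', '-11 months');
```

Applying '-127 days' to 2043-08-22: counting 127 days back gives 2043-04-17.
Adding -11 months to 2043-04-17 gives 2042-05-17.

2042-05-17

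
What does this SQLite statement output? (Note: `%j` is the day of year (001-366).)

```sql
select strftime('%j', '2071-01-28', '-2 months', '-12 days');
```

320

First apply '-2 months', '-12 days': 2071-01-28 → 2070-11-16.
Day-of-year for 2070-11-16: days since 2070-01-01 inclusive = 320, zero-padded to 320.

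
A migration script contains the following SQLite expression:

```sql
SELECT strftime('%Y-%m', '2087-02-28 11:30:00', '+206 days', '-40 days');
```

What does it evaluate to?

First apply '+206 days', '-40 days': 2087-02-28 11:30:00 → 2087-08-13 11:30:00.
`%Y-%m` extracts the year-month: 2087-08.

2087-08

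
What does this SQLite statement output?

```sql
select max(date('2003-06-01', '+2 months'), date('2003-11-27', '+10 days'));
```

2003-12-07

date('2003-06-01', '+2 months') → 2003-08-01.
date('2003-11-27', '+10 days') → 2003-12-07.
Later of the two is 2003-12-07.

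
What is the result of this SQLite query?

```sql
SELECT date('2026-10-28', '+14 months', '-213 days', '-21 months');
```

2025-08-29

Adding +14 months to 2026-10-28 gives 2027-12-28.
Applying '-213 days' to 2027-12-28: counting 213 days back gives 2027-05-29.
Adding -21 months to 2027-05-29 gives 2025-08-29.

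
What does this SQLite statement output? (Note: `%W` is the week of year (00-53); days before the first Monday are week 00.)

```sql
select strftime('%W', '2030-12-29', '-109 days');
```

36

First apply '-109 days': 2030-12-29 → 2030-09-11.
2030-09-11 is a Wednesday. SQLite's %W counts Mondays since the year started; the result is 36.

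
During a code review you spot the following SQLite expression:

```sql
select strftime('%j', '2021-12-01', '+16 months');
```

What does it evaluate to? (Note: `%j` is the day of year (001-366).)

091

First apply '+16 months': 2021-12-01 → 2023-04-01.
Day-of-year for 2023-04-01: days since 2023-01-01 inclusive = 91, zero-padded to 091.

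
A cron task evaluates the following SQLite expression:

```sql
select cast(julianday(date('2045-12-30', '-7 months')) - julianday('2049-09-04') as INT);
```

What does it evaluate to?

-1558

Adding -7 months to 2045-12-30 gives 2045-05-30.
1 day remains in May 2045 after the 30th (31 − 30).
Full months from June 2045 through August 2049 contribute their day counts.
Then 4 days into September 2049.
Total: 1 + 30 + 31 + 31 + 30 + 31 + 30 + 31 + 31 + 28 + 31 + 30 + 31 + 30 + 31 + 31 + 30 + 31 + 30 + 31 + 31 + 28 + 31 + 30 + 31 + 30 + 31 + 31 + 30 + 31 + 30 + 31 + 31 + 29 + 31 + 30 + 31 + 30 + 31 + 31 + 30 + 31 + 30 + 31 + 31 + 28 + 31 + 30 + 31 + 30 + 31 + 31 + 4 = 1558.
The subtraction is earlier − later, so the result is −1558 → -1558.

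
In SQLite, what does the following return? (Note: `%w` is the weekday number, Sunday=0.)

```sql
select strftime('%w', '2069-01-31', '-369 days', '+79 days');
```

First apply '-369 days', '+79 days': 2069-01-31 → 2068-04-16.
2068-04-16 is a Monday; with Sunday=0 that is 1.

1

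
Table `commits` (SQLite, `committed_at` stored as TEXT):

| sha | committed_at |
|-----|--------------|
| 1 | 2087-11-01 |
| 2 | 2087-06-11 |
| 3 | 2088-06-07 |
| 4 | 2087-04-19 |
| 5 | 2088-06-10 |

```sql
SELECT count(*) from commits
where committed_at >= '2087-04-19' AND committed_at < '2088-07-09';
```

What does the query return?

Rows in [2087-04-19, 2088-07-09): 2087-11-01, 2087-06-11, 2088-06-07, 2087-04-19, 2088-06-10 → 5 rows.

5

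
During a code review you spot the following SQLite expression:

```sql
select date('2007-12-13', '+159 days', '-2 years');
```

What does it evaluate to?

2006-05-20

Applying '+159 days' to 2007-12-13: counting 159 days forward gives 2008-05-20.
Adding -2 years to 2008-05-20 gives 2006-05-20.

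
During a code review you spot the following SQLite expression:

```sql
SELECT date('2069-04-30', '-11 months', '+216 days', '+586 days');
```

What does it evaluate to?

2070-08-10

Adding -11 months to 2069-04-30 gives 2068-05-30.
Applying '+216 days' to 2068-05-30: counting 216 days forward gives 2069-01-01.
Applying '+586 days' to 2069-01-01: counting 586 days forward gives 2070-08-10.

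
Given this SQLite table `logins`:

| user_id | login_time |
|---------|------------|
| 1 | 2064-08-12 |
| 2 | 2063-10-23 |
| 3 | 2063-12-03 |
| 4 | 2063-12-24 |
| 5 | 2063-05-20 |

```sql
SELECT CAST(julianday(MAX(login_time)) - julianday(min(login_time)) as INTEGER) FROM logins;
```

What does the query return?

MIN = 2063-05-20, MAX = 2064-08-12.
11 days remain in May 2063 after the 20th (31 − 20).
Full months from June 2063 through July 2064 contribute their day counts.
Then 12 days into August 2064.
Total: 11 + 30 + 31 + 31 + 30 + 31 + 30 + 31 + 31 + 29 + 31 + 30 + 31 + 30 + 31 + 12 = 450.

450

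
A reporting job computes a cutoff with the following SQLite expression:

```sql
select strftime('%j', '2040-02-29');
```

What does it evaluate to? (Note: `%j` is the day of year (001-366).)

Day-of-year for 2040-02-29: days since 2040-01-01 inclusive = 60, zero-padded to 060.

060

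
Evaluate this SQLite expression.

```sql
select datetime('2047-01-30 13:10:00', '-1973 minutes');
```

2047-01-29 04:17:00

1973 minutes = 32h 53m; -1973 minutes from 2047-01-30 13:10:00 is 2047-01-29 04:17:00 (crosses midnight).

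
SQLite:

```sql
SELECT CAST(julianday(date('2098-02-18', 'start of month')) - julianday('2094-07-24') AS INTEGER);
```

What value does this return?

`start of month` rewinds 2098-02-18 to 2098-02-01.
7 days remain in July 2094 after the 24th (31 − 24).
Full months from August 2094 through January 2098 contribute their day counts.
Then 1 day into February 2098.
Total: 7 + 31 + 30 + 31 + 30 + 31 + 31 + 28 + 31 + 30 + 31 + 30 + 31 + 31 + 30 + 31 + 30 + 31 + 31 + 29 + 31 + 30 + 31 + 30 + 31 + 31 + 30 + 31 + 30 + 31 + 31 + 28 + 31 + 30 + 31 + 30 + 31 + 31 + 30 + 31 + 30 + 31 + 31 + 1 = 1288.

1288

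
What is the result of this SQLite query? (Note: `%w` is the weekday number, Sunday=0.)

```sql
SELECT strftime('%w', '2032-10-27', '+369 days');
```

1

First apply '+369 days': 2032-10-27 → 2033-10-31.
2033-10-31 is a Monday; with Sunday=0 that is 1.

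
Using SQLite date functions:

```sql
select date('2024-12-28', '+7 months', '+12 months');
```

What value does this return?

Adding +7 months to 2024-12-28 gives 2025-07-28.
Adding +12 months to 2025-07-28 gives 2026-07-28.

2026-07-28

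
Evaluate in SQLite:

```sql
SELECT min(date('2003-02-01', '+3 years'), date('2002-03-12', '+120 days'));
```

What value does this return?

2002-07-10

date('2003-02-01', '+3 years') → 2006-02-01.
date('2002-03-12', '+120 days') → 2002-07-10.
Earlier of the two is 2002-07-10.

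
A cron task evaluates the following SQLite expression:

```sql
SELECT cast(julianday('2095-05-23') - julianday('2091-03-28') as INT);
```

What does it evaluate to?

1517

3 days remain in March 2091 after the 28th (31 − 28).
Full months from April 2091 through April 2095 contribute their day counts.
Then 23 days into May 2095.
Total: 3 + 30 + 31 + 30 + 31 + 31 + 30 + 31 + 30 + 31 + 31 + 29 + 31 + 30 + 31 + 30 + 31 + 31 + 30 + 31 + 30 + 31 + 31 + 28 + 31 + 30 + 31 + 30 + 31 + 31 + 30 + 31 + 30 + 31 + 31 + 28 + 31 + 30 + 31 + 30 + 31 + 31 + 30 + 31 + 30 + 31 + 31 + 28 + 31 + 30 + 23 = 1517.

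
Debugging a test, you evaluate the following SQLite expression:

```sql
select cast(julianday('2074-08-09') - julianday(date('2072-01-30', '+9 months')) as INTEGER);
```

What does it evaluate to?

648

Adding +9 months to 2072-01-30 gives 2072-10-30.
1 day remains in October 2072 after the 30th (31 − 30).
Full months from November 2072 through July 2074 contribute their day counts.
Then 9 days into August 2074.
Total: 1 + 30 + 31 + 31 + 28 + 31 + 30 + 31 + 30 + 31 + 31 + 30 + 31 + 30 + 31 + 31 + 28 + 31 + 30 + 31 + 30 + 31 + 9 = 648.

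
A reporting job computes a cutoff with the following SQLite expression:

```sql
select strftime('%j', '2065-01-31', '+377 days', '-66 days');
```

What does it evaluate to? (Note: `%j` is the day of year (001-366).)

342

First apply '+377 days', '-66 days': 2065-01-31 → 2065-12-08.
Day-of-year for 2065-12-08: days since 2065-01-01 inclusive = 342, zero-padded to 342.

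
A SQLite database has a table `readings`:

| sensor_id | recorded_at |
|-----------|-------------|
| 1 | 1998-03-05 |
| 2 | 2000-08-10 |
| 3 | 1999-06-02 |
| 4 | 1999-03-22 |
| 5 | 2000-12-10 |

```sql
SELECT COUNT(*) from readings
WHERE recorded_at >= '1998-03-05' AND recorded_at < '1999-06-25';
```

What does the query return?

Rows in [1998-03-05, 1999-06-25): 1998-03-05, 1999-06-02, 1999-03-22 → 3 rows.

3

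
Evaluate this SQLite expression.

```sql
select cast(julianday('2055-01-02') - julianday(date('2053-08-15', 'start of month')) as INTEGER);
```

`start of month` rewinds 2053-08-15 to 2053-08-01.
30 days remain in August 2053 after the 1st (31 − 1).
Full months from September 2053 through December 2054 contribute their day counts.
Then 2 days into January 2055.
Total: 30 + 30 + 31 + 30 + 31 + 31 + 28 + 31 + 30 + 31 + 30 + 31 + 31 + 30 + 31 + 30 + 31 + 2 = 519.

519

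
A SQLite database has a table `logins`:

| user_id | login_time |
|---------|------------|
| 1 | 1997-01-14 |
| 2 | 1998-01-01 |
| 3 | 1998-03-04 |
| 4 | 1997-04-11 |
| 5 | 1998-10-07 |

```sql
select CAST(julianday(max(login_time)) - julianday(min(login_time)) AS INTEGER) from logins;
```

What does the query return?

631

MIN = 1997-01-14, MAX = 1998-10-07.
17 days remain in January 1997 after the 14th (31 − 14).
Full months from February 1997 through September 1998 contribute their day counts.
Then 7 days into October 1998.
Total: 17 + 28 + 31 + 30 + 31 + 30 + 31 + 31 + 30 + 31 + 30 + 31 + 31 + 28 + 31 + 30 + 31 + 30 + 31 + 31 + 30 + 7 = 631.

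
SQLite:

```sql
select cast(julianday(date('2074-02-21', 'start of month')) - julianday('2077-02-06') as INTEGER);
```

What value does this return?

`start of month` rewinds 2074-02-21 to 2074-02-01.
27 days remain in February 2074 after the 1st (28 − 1).
Full months from March 2074 through January 2077 contribute their day counts.
Then 6 days into February 2077.
Total: 27 + 31 + 30 + 31 + 30 + 31 + 31 + 30 + 31 + 30 + 31 + 31 + 28 + 31 + 30 + 31 + 30 + 31 + 31 + 30 + 31 + 30 + 31 + 31 + 29 + 31 + 30 + 31 + 30 + 31 + 31 + 30 + 31 + 30 + 31 + 31 + 6 = 1101.
The subtraction is earlier − later, so the result is −1101 → -1101.

-1101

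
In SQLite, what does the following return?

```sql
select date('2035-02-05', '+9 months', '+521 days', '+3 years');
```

2040-04-09

Adding +9 months to 2035-02-05 gives 2035-11-05.
Applying '+521 days' to 2035-11-05: counting 521 days forward gives 2037-04-09.
Adding +3 years to 2037-04-09 gives 2040-04-09.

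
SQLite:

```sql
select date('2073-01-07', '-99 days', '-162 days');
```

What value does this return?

Applying '-99 days' to 2073-01-07: counting 99 days back gives 2072-09-30.
Applying '-162 days' to 2072-09-30: counting 162 days back gives 2072-04-21.

2072-04-21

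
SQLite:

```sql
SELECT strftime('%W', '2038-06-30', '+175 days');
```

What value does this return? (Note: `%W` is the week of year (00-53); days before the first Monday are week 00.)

51

First apply '+175 days': 2038-06-30 → 2038-12-22.
2038-12-22 is a Wednesday. SQLite's %W counts Mondays since the year started; the result is 51.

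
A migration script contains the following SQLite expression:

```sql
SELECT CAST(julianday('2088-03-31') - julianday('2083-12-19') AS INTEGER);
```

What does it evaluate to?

12 days remain in December 2083 after the 19th (31 − 19).
Full months from January 2084 through February 2088 contribute their day counts.
Then 31 days into March 2088.
Total: 12 + 31 + 29 + 31 + 30 + 31 + 30 + 31 + 31 + 30 + 31 + 30 + 31 + 31 + 28 + 31 + 30 + 31 + 30 + 31 + 31 + 30 + 31 + 30 + 31 + 31 + 28 + 31 + 30 + 31 + 30 + 31 + 31 + 30 + 31 + 30 + 31 + 31 + 28 + 31 + 30 + 31 + 30 + 31 + 31 + 30 + 31 + 30 + 31 + 31 + 29 + 31 = 1564.

1564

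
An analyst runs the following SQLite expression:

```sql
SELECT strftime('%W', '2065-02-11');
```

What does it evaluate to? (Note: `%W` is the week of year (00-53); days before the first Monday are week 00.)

2065-02-11 is a Wednesday. SQLite's %W counts Mondays since the year started; the result is 06.

06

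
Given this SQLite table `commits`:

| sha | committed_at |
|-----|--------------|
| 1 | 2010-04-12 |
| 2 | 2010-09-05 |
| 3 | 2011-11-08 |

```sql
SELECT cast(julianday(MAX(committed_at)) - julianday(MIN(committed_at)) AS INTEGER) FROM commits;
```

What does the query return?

575

MIN = 2010-04-12, MAX = 2011-11-08.
18 days remain in April 2010 after the 12th (30 − 12).
Full months from May 2010 through October 2011 contribute their day counts.
Then 8 days into November 2011.
Total: 18 + 31 + 30 + 31 + 31 + 30 + 31 + 30 + 31 + 31 + 28 + 31 + 30 + 31 + 30 + 31 + 31 + 30 + 31 + 8 = 575.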